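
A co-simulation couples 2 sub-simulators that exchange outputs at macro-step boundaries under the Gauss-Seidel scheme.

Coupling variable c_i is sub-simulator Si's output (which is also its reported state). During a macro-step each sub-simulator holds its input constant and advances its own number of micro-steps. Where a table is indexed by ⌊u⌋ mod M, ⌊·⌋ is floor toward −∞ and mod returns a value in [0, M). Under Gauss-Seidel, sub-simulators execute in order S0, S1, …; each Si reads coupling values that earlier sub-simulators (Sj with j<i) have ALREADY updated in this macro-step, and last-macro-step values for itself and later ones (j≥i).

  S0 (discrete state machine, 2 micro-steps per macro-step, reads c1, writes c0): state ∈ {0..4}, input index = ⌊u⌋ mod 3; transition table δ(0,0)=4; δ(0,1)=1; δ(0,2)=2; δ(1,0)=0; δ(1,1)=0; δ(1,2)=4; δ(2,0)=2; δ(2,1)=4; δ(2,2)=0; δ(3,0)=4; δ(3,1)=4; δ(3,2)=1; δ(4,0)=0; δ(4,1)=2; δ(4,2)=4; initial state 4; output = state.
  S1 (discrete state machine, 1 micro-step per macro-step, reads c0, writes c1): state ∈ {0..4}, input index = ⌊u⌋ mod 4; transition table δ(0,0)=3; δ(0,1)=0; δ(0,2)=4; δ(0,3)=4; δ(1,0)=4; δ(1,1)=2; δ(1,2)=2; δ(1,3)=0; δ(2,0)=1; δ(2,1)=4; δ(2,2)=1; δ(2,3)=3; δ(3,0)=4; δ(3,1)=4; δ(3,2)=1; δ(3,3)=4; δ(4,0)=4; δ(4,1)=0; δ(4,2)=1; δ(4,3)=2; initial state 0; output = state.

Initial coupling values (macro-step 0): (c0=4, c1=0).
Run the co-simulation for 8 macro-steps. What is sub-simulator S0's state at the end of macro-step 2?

S0 state at macro-step 2 = 4

macro 1: S0 reads c1=0 → after 2×micro: 4; S1 reads c0=4 → after 1×micro: 3 ⇒ (c0=4, c1=3)
macro 2: S0 reads c1=3 → after 2×micro: 4; S1 reads c0=4 → after 1×micro: 4 ⇒ (c0=4, c1=4)
macro 3: S0 reads c1=4 → after 2×micro: 4; S1 reads c0=4 → after 1×micro: 4 ⇒ (c0=4, c1=4)
macro 4: S0 reads c1=4 → after 2×micro: 4; S1 reads c0=4 → after 1×micro: 4 ⇒ (c0=4, c1=4)
macro 5: S0 reads c1=4 → after 2×micro: 4; S1 reads c0=4 → after 1×micro: 4 ⇒ (c0=4, c1=4)
macro 6: S0 reads c1=4 → after 2×micro: 4; S1 reads c0=4 → after 1×micro: 4 ⇒ (c0=4, c1=4)
macro 7: S0 reads c1=4 → after 2×micro: 4; S1 reads c0=4 → after 1×micro: 4 ⇒ (c0=4, c1=4)
macro 8: S0 reads c1=4 → after 2×micro: 4; S1 reads c0=4 → after 1×micro: 4 ⇒ (c0=4, c1=4)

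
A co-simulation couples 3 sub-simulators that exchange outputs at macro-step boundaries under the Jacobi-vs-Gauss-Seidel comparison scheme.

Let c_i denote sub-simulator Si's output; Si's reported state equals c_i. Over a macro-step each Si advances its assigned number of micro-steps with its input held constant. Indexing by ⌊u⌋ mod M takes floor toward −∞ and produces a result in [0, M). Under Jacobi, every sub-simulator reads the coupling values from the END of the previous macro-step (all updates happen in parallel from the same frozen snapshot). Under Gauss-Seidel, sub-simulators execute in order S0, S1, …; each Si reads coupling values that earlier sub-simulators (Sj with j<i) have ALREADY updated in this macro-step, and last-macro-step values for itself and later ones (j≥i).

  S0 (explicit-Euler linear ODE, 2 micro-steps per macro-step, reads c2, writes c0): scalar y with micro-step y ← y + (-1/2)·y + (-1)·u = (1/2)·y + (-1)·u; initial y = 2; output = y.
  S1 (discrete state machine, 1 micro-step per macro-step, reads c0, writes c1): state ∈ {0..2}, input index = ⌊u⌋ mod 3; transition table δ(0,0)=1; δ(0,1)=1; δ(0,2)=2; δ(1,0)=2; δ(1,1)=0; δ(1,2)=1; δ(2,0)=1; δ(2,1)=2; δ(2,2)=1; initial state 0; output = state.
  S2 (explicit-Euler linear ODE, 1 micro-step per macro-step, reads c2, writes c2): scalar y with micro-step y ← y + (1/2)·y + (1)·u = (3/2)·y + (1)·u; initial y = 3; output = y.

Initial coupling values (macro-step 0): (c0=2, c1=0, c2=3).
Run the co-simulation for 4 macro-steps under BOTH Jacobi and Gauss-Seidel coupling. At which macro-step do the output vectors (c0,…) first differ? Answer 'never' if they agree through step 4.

first divergence at macro-step: 3

[Jacobi] macro 1: S0 reads c2=3 → after 2×micro: -4; S1 reads c0=2 → after 1×micro: 2; S2 reads c2=3 → after 1×micro: 15/2 ⇒ (c0=-4, c1=2, c2=15/2)
[Jacobi] macro 2: S0 reads c2=15/2 → after 2×micro: -49/4; S1 reads c0=-4 → after 1×micro: 1; S2 reads c2=15/2 → after 1×micro: 75/4 ⇒ (c0=-49/4, c1=1, c2=75/4)
[Jacobi] macro 3: S0 reads c2=75/4 → after 2×micro: -499/16; S1 reads c0=-49/4 → after 1×micro: 1; S2 reads c2=75/4 → after 1×micro: 375/8 ⇒ (c0=-499/16, c1=1, c2=375/8)
[Jacobi] macro 4: S0 reads c2=375/8 → after 2×micro: -4999/64; S1 reads c0=-499/16 → after 1×micro: 0; S2 reads c2=375/8 → after 1×micro: 1875/16 ⇒ (c0=-4999/64, c1=0, c2=1875/16)
[Gauss-Seidel] macro 1: S0 reads c2=3 → after 2×micro: -4; S1 reads c0=-4 → after 1×micro: 2; S2 reads c2=3 → after 1×micro: 15/2 ⇒ (c0=-4, c1=2, c2=15/2)
[Gauss-Seidel] macro 2: S0 reads c2=15/2 → after 2×micro: -49/4; S1 reads c0=-49/4 → after 1×micro: 1; S2 reads c2=15/2 → after 1×micro: 75/4 ⇒ (c0=-49/4, c1=1, c2=75/4)
[Gauss-Seidel] macro 3: S0 reads c2=75/4 → after 2×micro: -499/16; S1 reads c0=-499/16 → after 1×micro: 0; S2 reads c2=75/4 → after 1×micro: 375/8 ⇒ (c0=-499/16, c1=0, c2=375/8)
[Gauss-Seidel] macro 4: S0 reads c2=375/8 → after 2×micro: -4999/64; S1 reads c0=-4999/64 → after 1×micro: 2; S2 reads c2=375/8 → after 1×micro: 1875/16 ⇒ (c0=-4999/64, c1=2, c2=1875/16)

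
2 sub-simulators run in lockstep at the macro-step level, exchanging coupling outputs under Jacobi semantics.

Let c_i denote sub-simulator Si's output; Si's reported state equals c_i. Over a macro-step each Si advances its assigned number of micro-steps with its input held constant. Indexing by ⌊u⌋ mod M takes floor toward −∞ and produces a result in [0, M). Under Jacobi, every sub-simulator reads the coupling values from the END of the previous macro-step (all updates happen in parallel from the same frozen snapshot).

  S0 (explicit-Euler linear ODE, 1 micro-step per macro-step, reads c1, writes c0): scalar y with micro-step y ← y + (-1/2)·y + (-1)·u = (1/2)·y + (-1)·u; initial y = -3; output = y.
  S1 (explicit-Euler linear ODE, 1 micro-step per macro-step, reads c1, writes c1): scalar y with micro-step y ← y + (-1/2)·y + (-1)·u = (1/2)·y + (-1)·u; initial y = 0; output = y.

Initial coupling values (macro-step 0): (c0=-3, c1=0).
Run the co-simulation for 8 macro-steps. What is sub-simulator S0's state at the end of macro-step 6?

macro 1: S0 reads c1=0 → after 1×micro: -3/2; S1 reads c1=0 → after 1×micro: 0 ⇒ (c0=-3/2, c1=0)
macro 2: S0 reads c1=0 → after 1×micro: -3/4; S1 reads c1=0 → after 1×micro: 0 ⇒ (c0=-3/4, c1=0)
macro 3: S0 reads c1=0 → after 1×micro: -3/8; S1 reads c1=0 → after 1×micro: 0 ⇒ (c0=-3/8, c1=0)
macro 4: S0 reads c1=0 → after 1×micro: -3/16; S1 reads c1=0 → after 1×micro: 0 ⇒ (c0=-3/16, c1=0)
macro 5: S0 reads c1=0 → after 1×micro: -3/32; S1 reads c1=0 → after 1×micro: 0 ⇒ (c0=-3/32, c1=0)
macro 6: S0 reads c1=0 → after 1×micro: -3/64; S1 reads c1=0 → after 1×micro: 0 ⇒ (c0=-3/64, c1=0)
macro 7: S0 reads c1=0 → after 1×micro: -3/128; S1 reads c1=0 → after 1×micro: 0 ⇒ (c0=-3/128, c1=0)
macro 8: S0 reads c1=0 → after 1×micro: -3/256; S1 reads c1=0 → after 1×micro: 0 ⇒ (c0=-3/256, c1=0)

S0 state at macro-step 6 = -3/64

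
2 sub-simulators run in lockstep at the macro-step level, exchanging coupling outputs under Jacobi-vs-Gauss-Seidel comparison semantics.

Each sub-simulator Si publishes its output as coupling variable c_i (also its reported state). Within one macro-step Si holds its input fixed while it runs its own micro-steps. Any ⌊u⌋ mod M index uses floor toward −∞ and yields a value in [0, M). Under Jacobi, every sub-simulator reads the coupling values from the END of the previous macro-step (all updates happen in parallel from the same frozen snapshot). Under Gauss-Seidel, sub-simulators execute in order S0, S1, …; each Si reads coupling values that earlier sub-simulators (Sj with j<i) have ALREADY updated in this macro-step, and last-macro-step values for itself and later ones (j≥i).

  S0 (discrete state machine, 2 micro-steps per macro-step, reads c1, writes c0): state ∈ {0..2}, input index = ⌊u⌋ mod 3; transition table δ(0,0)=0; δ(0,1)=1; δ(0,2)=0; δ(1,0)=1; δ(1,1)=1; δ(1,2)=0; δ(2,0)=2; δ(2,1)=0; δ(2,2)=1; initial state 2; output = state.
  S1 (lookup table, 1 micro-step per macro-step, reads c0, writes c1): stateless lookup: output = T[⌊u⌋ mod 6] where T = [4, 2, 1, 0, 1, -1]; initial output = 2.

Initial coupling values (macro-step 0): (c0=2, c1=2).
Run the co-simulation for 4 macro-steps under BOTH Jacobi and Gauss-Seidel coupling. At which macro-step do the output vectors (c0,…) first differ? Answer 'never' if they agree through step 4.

first divergence at macro-step: 1

[Jacobi] macro 1: S0 reads c1=2 → after 2×micro: 0; S1 reads c0=2 → after 1×micro: 1 ⇒ (c0=0, c1=1)
[Jacobi] macro 2: S0 reads c1=1 → after 2×micro: 1; S1 reads c0=0 → after 1×micro: 4 ⇒ (c0=1, c1=4)
[Jacobi] macro 3: S0 reads c1=4 → after 2×micro: 1; S1 reads c0=1 → after 1×micro: 2 ⇒ (c0=1, c1=2)
[Jacobi] macro 4: S0 reads c1=2 → after 2×micro: 0; S1 reads c0=1 → after 1×micro: 2 ⇒ (c0=0, c1=2)
[Gauss-Seidel] macro 1: S0 reads c1=2 → after 2×micro: 0; S1 reads c0=0 → after 1×micro: 4 ⇒ (c0=0, c1=4)
[Gauss-Seidel] macro 2: S0 reads c1=4 → after 2×micro: 1; S1 reads c0=1 → after 1×micro: 2 ⇒ (c0=1, c1=2)
[Gauss-Seidel] macro 3: S0 reads c1=2 → after 2×micro: 0; S1 reads c0=0 → after 1×micro: 4 ⇒ (c0=0, c1=4)
[Gauss-Seidel] macro 4: S0 reads c1=4 → after 2×micro: 1; S1 reads c0=1 → after 1×micro: 2 ⇒ (c0=1, c1=2)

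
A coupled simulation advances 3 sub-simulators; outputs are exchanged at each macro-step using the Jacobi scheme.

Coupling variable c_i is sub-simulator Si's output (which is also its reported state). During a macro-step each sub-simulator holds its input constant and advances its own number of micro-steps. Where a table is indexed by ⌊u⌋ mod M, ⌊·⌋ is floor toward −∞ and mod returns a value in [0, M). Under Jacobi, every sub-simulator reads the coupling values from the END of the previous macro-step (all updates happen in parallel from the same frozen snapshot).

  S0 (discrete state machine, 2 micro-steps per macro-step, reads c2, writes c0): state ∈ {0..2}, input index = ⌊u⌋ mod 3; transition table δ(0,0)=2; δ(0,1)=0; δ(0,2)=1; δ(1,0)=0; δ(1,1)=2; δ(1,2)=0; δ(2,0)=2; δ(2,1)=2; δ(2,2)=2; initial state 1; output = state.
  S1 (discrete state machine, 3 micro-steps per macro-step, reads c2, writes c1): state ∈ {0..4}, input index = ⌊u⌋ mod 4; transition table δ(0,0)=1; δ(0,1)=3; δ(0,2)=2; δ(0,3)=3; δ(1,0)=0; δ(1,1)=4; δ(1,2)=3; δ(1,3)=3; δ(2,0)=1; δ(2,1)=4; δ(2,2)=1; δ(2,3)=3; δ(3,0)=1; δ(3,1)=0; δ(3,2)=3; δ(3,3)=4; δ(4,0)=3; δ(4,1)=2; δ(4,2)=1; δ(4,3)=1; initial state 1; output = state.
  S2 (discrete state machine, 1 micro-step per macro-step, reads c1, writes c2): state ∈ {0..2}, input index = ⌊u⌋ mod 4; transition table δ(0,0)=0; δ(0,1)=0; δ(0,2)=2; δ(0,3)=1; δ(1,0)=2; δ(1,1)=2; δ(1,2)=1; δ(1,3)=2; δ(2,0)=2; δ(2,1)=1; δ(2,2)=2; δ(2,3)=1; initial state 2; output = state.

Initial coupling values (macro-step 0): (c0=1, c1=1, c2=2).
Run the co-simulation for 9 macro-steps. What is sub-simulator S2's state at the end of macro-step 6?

S2 state at macro-step 6 = 2

macro 1: S0 reads c2=2 → after 2×micro: 1; S1 reads c2=2 → after 3×micro: 3; S2 reads c1=1 → after 1×micro: 1 ⇒ (c0=1, c1=3, c2=1)
macro 2: S0 reads c2=1 → after 2×micro: 2; S1 reads c2=1 → after 3×micro: 0; S2 reads c1=3 → after 1×micro: 2 ⇒ (c0=2, c1=0, c2=2)
macro 3: S0 reads c2=2 → after 2×micro: 2; S1 reads c2=2 → after 3×micro: 3; S2 reads c1=0 → after 1×micro: 2 ⇒ (c0=2, c1=3, c2=2)
macro 4: S0 reads c2=2 → after 2×micro: 2; S1 reads c2=2 → after 3×micro: 3; S2 reads c1=3 → after 1×micro: 1 ⇒ (c0=2, c1=3, c2=1)
macro 5: S0 reads c2=1 → after 2×micro: 2; S1 reads c2=1 → after 3×micro: 0; S2 reads c1=3 → after 1×micro: 2 ⇒ (c0=2, c1=0, c2=2)
macro 6: S0 reads c2=2 → after 2×micro: 2; S1 reads c2=2 → after 3×micro: 3; S2 reads c1=0 → after 1×micro: 2 ⇒ (c0=2, c1=3, c2=2)
macro 7: S0 reads c2=2 → after 2×micro: 2; S1 reads c2=2 → after 3×micro: 3; S2 reads c1=3 → after 1×micro: 1 ⇒ (c0=2, c1=3, c2=1)
macro 8: S0 reads c2=1 → after 2×micro: 2; S1 reads c2=1 → after 3×micro: 0; S2 reads c1=3 → after 1×micro: 2 ⇒ (c0=2, c1=0, c2=2)
macro 9: S0 reads c2=2 → after 2×micro: 2; S1 reads c2=2 → after 3×micro: 3; S2 reads c1=0 → after 1×micro: 2 ⇒ (c0=2, c1=3, c2=2)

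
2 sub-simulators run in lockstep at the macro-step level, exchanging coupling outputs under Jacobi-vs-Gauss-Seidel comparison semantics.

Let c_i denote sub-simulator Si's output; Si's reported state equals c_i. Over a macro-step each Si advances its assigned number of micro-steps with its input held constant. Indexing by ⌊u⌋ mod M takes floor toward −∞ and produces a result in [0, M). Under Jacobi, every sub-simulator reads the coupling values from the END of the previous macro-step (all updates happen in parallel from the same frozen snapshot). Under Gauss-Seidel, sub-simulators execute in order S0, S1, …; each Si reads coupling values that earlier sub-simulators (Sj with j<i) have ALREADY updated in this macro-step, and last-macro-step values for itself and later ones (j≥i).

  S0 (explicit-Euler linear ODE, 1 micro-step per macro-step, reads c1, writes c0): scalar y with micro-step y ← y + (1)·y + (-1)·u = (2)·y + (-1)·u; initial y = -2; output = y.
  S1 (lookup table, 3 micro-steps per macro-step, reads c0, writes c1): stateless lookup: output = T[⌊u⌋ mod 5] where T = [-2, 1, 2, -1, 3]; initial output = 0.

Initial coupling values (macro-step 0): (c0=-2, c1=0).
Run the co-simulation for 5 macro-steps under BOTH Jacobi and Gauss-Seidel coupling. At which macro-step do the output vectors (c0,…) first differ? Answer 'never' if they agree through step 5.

[Jacobi] macro 1: S0 reads c1=0 → after 1×micro: -4; S1 reads c0=-2 → after 3×micro: -1 ⇒ (c0=-4, c1=-1)
[Jacobi] macro 2: S0 reads c1=-1 → after 1×micro: -7; S1 reads c0=-4 → after 3×micro: 1 ⇒ (c0=-7, c1=1)
[Jacobi] macro 3: S0 reads c1=1 → after 1×micro: -15; S1 reads c0=-7 → after 3×micro: -1 ⇒ (c0=-15, c1=-1)
[Jacobi] macro 4: S0 reads c1=-1 → after 1×micro: -29; S1 reads c0=-15 → after 3×micro: -2 ⇒ (c0=-29, c1=-2)
[Jacobi] macro 5: S0 reads c1=-2 → after 1×micro: -56; S1 reads c0=-29 → after 3×micro: 1 ⇒ (c0=-56, c1=1)
[Gauss-Seidel] macro 1: S0 reads c1=0 → after 1×micro: -4; S1 reads c0=-4 → after 3×micro: 1 ⇒ (c0=-4, c1=1)
[Gauss-Seidel] macro 2: S0 reads c1=1 → after 1×micro: -9; S1 reads c0=-9 → after 3×micro: 1 ⇒ (c0=-9, c1=1)
[Gauss-Seidel] macro 3: S0 reads c1=1 → after 1×micro: -19; S1 reads c0=-19 → after 3×micro: 1 ⇒ (c0=-19, c1=1)
[Gauss-Seidel] macro 4: S0 reads c1=1 → after 1×micro: -39; S1 reads c0=-39 → after 3×micro: 1 ⇒ (c0=-39, c1=1)
[Gauss-Seidel] macro 5: S0 reads c1=1 → after 1×micro: -79; S1 reads c0=-79 → after 3×micro: 1 ⇒ (c0=-79, c1=1)

first divergence at macro-step: 1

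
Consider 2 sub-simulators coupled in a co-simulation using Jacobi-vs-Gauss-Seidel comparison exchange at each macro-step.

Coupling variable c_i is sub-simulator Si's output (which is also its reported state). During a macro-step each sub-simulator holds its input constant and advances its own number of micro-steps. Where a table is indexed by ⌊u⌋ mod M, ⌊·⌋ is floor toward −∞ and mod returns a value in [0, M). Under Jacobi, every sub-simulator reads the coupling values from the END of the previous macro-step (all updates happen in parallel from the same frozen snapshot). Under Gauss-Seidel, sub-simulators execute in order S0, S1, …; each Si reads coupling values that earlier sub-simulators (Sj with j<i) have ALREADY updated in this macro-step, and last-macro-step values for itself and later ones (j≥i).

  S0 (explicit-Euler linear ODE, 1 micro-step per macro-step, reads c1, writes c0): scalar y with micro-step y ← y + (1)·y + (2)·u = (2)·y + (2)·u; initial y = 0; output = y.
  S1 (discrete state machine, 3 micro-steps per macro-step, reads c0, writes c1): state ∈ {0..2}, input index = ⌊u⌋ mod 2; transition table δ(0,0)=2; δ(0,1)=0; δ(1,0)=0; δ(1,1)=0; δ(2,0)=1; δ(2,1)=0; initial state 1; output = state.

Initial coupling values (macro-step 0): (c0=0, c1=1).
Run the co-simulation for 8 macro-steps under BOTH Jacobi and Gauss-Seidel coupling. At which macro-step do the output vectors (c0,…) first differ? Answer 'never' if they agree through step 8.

first divergence at macro-step: never

[Jacobi] macro 1: S0 reads c1=1 → after 1×micro: 2; S1 reads c0=0 → after 3×micro: 1 ⇒ (c0=2, c1=1)
[Jacobi] macro 2: S0 reads c1=1 → after 1×micro: 6; S1 reads c0=2 → after 3×micro: 1 ⇒ (c0=6, c1=1)
[Jacobi] macro 3: S0 reads c1=1 → after 1×micro: 14; S1 reads c0=6 → after 3×micro: 1 ⇒ (c0=14, c1=1)
[Jacobi] macro 4: S0 reads c1=1 → after 1×micro: 30; S1 reads c0=14 → after 3×micro: 1 ⇒ (c0=30, c1=1)
[Jacobi] macro 5: S0 reads c1=1 → after 1×micro: 62; S1 reads c0=30 → after 3×micro: 1 ⇒ (c0=62, c1=1)
[Jacobi] macro 6: S0 reads c1=1 → after 1×micro: 126; S1 reads c0=62 → after 3×micro: 1 ⇒ (c0=126, c1=1)
[Jacobi] macro 7: S0 reads c1=1 → after 1×micro: 254; S1 reads c0=126 → after 3×micro: 1 ⇒ (c0=254, c1=1)
[Jacobi] macro 8: S0 reads c1=1 → after 1×micro: 510; S1 reads c0=254 → after 3×micro: 1 ⇒ (c0=510, c1=1)
[Gauss-Seidel] macro 1: S0 reads c1=1 → after 1×micro: 2; S1 reads c0=2 → after 3×micro: 1 ⇒ (c0=2, c1=1)
[Gauss-Seidel] macro 2: S0 reads c1=1 → after 1×micro: 6; S1 reads c0=6 → after 3×micro: 1 ⇒ (c0=6, c1=1)
[Gauss-Seidel] macro 3: S0 reads c1=1 → after 1×micro: 14; S1 reads c0=14 → after 3×micro: 1 ⇒ (c0=14, c1=1)
[Gauss-Seidel] macro 4: S0 reads c1=1 → after 1×micro: 30; S1 reads c0=30 → after 3×micro: 1 ⇒ (c0=30, c1=1)
[Gauss-Seidel] macro 5: S0 reads c1=1 → after 1×micro: 62; S1 reads c0=62 → after 3×micro: 1 ⇒ (c0=62, c1=1)
[Gauss-Seidel] macro 6: S0 reads c1=1 → after 1×micro: 126; S1 reads c0=126 → after 3×micro: 1 ⇒ (c0=126, c1=1)
[Gauss-Seidel] macro 7: S0 reads c1=1 → after 1×micro: 254; S1 reads c0=254 → after 3×micro: 1 ⇒ (c0=254, c1=1)
[Gauss-Seidel] macro 8: S0 reads c1=1 → after 1×micro: 510; S1 reads c0=510 → after 3×micro: 1 ⇒ (c0=510, c1=1)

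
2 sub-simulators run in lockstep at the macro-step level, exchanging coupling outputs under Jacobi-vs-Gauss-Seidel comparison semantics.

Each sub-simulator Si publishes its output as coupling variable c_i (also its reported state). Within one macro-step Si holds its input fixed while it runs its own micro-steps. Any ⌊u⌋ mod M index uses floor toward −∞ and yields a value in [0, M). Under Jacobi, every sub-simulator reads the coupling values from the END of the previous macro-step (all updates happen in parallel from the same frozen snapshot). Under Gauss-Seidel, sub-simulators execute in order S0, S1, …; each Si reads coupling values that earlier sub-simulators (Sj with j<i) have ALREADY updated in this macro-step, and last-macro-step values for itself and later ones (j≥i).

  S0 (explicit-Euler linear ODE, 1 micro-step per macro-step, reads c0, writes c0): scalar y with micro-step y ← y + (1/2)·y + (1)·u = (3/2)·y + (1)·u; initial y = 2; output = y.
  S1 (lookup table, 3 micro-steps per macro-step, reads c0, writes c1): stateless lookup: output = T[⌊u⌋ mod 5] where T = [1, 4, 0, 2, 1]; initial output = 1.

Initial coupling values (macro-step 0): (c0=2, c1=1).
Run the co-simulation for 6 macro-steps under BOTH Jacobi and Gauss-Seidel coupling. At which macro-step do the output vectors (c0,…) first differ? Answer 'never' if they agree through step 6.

first divergence at macro-step: 1

[Jacobi] macro 1: S0 reads c0=2 → after 1×micro: 5; S1 reads c0=2 → after 3×micro: 0 ⇒ (c0=5, c1=0)
[Jacobi] macro 2: S0 reads c0=5 → after 1×micro: 25/2; S1 reads c0=5 → after 3×micro: 1 ⇒ (c0=25/2, c1=1)
[Jacobi] macro 3: S0 reads c0=25/2 → after 1×micro: 125/4; S1 reads c0=25/2 → after 3×micro: 0 ⇒ (c0=125/4, c1=0)
[Jacobi] macro 4: S0 reads c0=125/4 → after 1×micro: 625/8; S1 reads c0=125/4 → after 3×micro: 4 ⇒ (c0=625/8, c1=4)
[Jacobi] macro 5: S0 reads c0=625/8 → after 1×micro: 3125/16; S1 reads c0=625/8 → after 3×micro: 2 ⇒ (c0=3125/16, c1=2)
[Jacobi] macro 6: S0 reads c0=3125/16 → after 1×micro: 15625/32; S1 reads c0=3125/16 → after 3×micro: 1 ⇒ (c0=15625/32, c1=1)
[Gauss-Seidel] macro 1: S0 reads c0=2 → after 1×micro: 5; S1 reads c0=5 → after 3×micro: 1 ⇒ (c0=5, c1=1)
[Gauss-Seidel] macro 2: S0 reads c0=5 → after 1×micro: 25/2; S1 reads c0=25/2 → after 3×micro: 0 ⇒ (c0=25/2, c1=0)
[Gauss-Seidel] macro 3: S0 reads c0=25/2 → after 1×micro: 125/4; S1 reads c0=125/4 → after 3×micro: 4 ⇒ (c0=125/4, c1=4)
[Gauss-Seidel] macro 4: S0 reads c0=125/4 → after 1×micro: 625/8; S1 reads c0=625/8 → after 3×micro: 2 ⇒ (c0=625/8, c1=2)
[Gauss-Seidel] macro 5: S0 reads c0=625/8 → after 1×micro: 3125/16; S1 reads c0=3125/16 → after 3×micro: 1 ⇒ (c0=3125/16, c1=1)
[Gauss-Seidel] macro 6: S0 reads c0=3125/16 → after 1×micro: 15625/32; S1 reads c0=15625/32 → after 3×micro: 2 ⇒ (c0=15625/32, c1=2)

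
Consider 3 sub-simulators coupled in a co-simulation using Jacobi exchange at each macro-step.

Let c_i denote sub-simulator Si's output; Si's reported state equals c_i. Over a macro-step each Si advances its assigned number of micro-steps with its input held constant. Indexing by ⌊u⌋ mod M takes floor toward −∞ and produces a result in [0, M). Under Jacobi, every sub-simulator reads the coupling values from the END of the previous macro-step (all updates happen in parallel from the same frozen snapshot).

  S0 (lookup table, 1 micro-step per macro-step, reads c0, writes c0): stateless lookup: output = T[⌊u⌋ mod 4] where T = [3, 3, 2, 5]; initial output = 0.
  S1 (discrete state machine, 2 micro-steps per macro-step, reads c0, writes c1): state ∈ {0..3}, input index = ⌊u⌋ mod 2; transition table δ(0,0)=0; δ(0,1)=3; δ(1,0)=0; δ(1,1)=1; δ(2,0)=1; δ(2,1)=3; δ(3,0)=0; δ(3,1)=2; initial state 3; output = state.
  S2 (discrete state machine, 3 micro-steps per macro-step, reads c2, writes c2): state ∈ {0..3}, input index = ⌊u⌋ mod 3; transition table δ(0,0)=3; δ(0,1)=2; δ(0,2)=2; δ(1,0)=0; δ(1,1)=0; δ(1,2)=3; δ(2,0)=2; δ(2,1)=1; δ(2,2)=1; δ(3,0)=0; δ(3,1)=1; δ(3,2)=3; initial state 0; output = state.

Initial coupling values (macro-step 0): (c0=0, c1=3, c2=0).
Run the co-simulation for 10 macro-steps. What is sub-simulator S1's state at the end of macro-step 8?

macro 1: S0 reads c0=0 → after 1×micro: 3; S1 reads c0=0 → after 2×micro: 0; S2 reads c2=0 → after 3×micro: 3 ⇒ (c0=3, c1=0, c2=3)
macro 2: S0 reads c0=3 → after 1×micro: 5; S1 reads c0=3 → after 2×micro: 2; S2 reads c2=3 → after 3×micro: 0 ⇒ (c0=5, c1=2, c2=0)
macro 3: S0 reads c0=5 → after 1×micro: 3; S1 reads c0=5 → after 2×micro: 2; S2 reads c2=0 → after 3×micro: 3 ⇒ (c0=3, c1=2, c2=3)
macro 4: S0 reads c0=3 → after 1×micro: 5; S1 reads c0=3 → after 2×micro: 2; S2 reads c2=3 → after 3×micro: 0 ⇒ (c0=5, c1=2, c2=0)
macro 5: S0 reads c0=5 → after 1×micro: 3; S1 reads c0=5 → after 2×micro: 2; S2 reads c2=0 → after 3×micro: 3 ⇒ (c0=3, c1=2, c2=3)
macro 6: S0 reads c0=3 → after 1×micro: 5; S1 reads c0=3 → after 2×micro: 2; S2 reads c2=3 → after 3×micro: 0 ⇒ (c0=5, c1=2, c2=0)
macro 7: S0 reads c0=5 → after 1×micro: 3; S1 reads c0=5 → after 2×micro: 2; S2 reads c2=0 → after 3×micro: 3 ⇒ (c0=3, c1=2, c2=3)
macro 8: S0 reads c0=3 → after 1×micro: 5; S1 reads c0=3 → after 2×micro: 2; S2 reads c2=3 → after 3×micro: 0 ⇒ (c0=5, c1=2, c2=0)
macro 9: S0 reads c0=5 → after 1×micro: 3; S1 reads c0=5 → after 2×micro: 2; S2 reads c2=0 → after 3×micro: 3 ⇒ (c0=3, c1=2, c2=3)
macro 10: S0 reads c0=3 → after 1×micro: 5; S1 reads c0=3 → after 2×micro: 2; S2 reads c2=3 → after 3×micro: 0 ⇒ (c0=5, c1=2, c2=0)

S1 state at macro-step 8 = 2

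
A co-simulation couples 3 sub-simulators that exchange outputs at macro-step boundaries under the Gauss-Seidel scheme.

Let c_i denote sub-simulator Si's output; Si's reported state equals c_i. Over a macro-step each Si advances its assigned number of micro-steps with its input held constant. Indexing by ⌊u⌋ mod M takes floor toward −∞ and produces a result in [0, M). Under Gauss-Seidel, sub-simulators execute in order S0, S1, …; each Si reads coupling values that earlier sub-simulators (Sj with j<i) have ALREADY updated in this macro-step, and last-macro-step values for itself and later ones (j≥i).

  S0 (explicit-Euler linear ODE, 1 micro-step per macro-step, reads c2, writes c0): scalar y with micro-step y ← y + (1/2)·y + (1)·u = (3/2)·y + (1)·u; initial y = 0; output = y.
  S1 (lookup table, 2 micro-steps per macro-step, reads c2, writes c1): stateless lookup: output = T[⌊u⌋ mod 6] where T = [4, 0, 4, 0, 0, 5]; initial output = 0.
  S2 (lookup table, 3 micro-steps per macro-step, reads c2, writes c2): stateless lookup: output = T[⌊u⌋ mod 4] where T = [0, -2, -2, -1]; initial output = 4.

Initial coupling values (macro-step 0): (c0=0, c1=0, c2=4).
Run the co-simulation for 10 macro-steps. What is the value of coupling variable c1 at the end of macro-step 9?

macro 1: S0 reads c2=4 → after 1×micro: 4; S1 reads c2=4 → after 2×micro: 0; S2 reads c2=4 → after 3×micro: 0 ⇒ (c0=4, c1=0, c2=0)
macro 2: S0 reads c2=0 → after 1×micro: 6; S1 reads c2=0 → after 2×micro: 4; S2 reads c2=0 → after 3×micro: 0 ⇒ (c0=6, c1=4, c2=0)
macro 3: S0 reads c2=0 → after 1×micro: 9; S1 reads c2=0 → after 2×micro: 4; S2 reads c2=0 → after 3×micro: 0 ⇒ (c0=9, c1=4, c2=0)
macro 4: S0 reads c2=0 → after 1×micro: 27/2; S1 reads c2=0 → after 2×micro: 4; S2 reads c2=0 → after 3×micro: 0 ⇒ (c0=27/2, c1=4, c2=0)
macro 5: S0 reads c2=0 → after 1×micro: 81/4; S1 reads c2=0 → after 2×micro: 4; S2 reads c2=0 → after 3×micro: 0 ⇒ (c0=81/4, c1=4, c2=0)
macro 6: S0 reads c2=0 → after 1×micro: 243/8; S1 reads c2=0 → after 2×micro: 4; S2 reads c2=0 → after 3×micro: 0 ⇒ (c0=243/8, c1=4, c2=0)
macro 7: S0 reads c2=0 → after 1×micro: 729/16; S1 reads c2=0 → after 2×micro: 4; S2 reads c2=0 → after 3×micro: 0 ⇒ (c0=729/16, c1=4, c2=0)
macro 8: S0 reads c2=0 → after 1×micro: 2187/32; S1 reads c2=0 → after 2×micro: 4; S2 reads c2=0 → after 3×micro: 0 ⇒ (c0=2187/32, c1=4, c2=0)
macro 9: S0 reads c2=0 → after 1×micro: 6561/64; S1 reads c2=0 → after 2×micro: 4; S2 reads c2=0 → after 3×micro: 0 ⇒ (c0=6561/64, c1=4, c2=0)
macro 10: S0 reads c2=0 → after 1×micro: 19683/128; S1 reads c2=0 → after 2×micro: 4; S2 reads c2=0 → after 3×micro: 0 ⇒ (c0=19683/128, c1=4, c2=0)

c1 at macro-step 9 = 4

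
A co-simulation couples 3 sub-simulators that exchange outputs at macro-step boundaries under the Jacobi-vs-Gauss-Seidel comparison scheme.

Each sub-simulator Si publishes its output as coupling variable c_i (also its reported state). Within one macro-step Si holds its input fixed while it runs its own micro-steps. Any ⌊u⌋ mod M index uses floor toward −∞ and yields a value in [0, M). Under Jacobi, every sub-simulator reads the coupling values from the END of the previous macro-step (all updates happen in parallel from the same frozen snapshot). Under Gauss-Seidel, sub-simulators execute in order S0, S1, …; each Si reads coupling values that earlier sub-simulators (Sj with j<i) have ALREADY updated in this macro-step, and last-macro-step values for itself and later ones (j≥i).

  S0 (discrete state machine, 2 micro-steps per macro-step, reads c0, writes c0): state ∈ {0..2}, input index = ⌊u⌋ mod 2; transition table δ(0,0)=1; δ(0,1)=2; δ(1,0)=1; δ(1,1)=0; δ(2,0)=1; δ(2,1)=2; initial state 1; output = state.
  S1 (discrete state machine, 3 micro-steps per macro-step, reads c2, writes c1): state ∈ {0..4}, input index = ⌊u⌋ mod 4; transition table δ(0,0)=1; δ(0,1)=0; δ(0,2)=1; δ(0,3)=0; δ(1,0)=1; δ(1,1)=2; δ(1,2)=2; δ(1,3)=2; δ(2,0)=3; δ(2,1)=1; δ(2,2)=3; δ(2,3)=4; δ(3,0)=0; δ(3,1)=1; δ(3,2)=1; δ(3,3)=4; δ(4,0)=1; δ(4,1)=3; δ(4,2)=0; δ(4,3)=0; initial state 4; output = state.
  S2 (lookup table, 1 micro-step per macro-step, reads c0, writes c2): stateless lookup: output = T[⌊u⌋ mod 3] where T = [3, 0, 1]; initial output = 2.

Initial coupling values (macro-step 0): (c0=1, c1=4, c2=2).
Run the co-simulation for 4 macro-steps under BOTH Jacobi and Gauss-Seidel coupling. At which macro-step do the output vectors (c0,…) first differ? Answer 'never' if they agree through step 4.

first divergence at macro-step: 1

[Jacobi] macro 1: S0 reads c0=1 → after 2×micro: 2; S1 reads c2=2 → after 3×micro: 2; S2 reads c0=1 → after 1×micro: 0 ⇒ (c0=2, c1=2, c2=0)
[Jacobi] macro 2: S0 reads c0=2 → after 2×micro: 1; S1 reads c2=0 → after 3×micro: 1; S2 reads c0=2 → after 1×micro: 1 ⇒ (c0=1, c1=1, c2=1)
[Jacobi] macro 3: S0 reads c0=1 → after 2×micro: 2; S1 reads c2=1 → after 3×micro: 2; S2 reads c0=1 → after 1×micro: 0 ⇒ (c0=2, c1=2, c2=0)
[Jacobi] macro 4: S0 reads c0=2 → after 2×micro: 1; S1 reads c2=0 → after 3×micro: 1; S2 reads c0=2 → after 1×micro: 1 ⇒ (c0=1, c1=1, c2=1)
[Gauss-Seidel] macro 1: S0 reads c0=1 → after 2×micro: 2; S1 reads c2=2 → after 3×micro: 2; S2 reads c0=2 → after 1×micro: 1 ⇒ (c0=2, c1=2, c2=1)
[Gauss-Seidel] macro 2: S0 reads c0=2 → after 2×micro: 1; S1 reads c2=1 → after 3×micro: 1; S2 reads c0=1 → after 1×micro: 0 ⇒ (c0=1, c1=1, c2=0)
[Gauss-Seidel] macro 3: S0 reads c0=1 → after 2×micro: 2; S1 reads c2=0 → after 3×micro: 1; S2 reads c0=2 → after 1×micro: 1 ⇒ (c0=2, c1=1, c2=1)
[Gauss-Seidel] macro 4: S0 reads c0=2 → after 2×micro: 1; S1 reads c2=1 → after 3×micro: 2; S2 reads c0=1 → after 1×micro: 0 ⇒ (c0=1, c1=2, c2=0)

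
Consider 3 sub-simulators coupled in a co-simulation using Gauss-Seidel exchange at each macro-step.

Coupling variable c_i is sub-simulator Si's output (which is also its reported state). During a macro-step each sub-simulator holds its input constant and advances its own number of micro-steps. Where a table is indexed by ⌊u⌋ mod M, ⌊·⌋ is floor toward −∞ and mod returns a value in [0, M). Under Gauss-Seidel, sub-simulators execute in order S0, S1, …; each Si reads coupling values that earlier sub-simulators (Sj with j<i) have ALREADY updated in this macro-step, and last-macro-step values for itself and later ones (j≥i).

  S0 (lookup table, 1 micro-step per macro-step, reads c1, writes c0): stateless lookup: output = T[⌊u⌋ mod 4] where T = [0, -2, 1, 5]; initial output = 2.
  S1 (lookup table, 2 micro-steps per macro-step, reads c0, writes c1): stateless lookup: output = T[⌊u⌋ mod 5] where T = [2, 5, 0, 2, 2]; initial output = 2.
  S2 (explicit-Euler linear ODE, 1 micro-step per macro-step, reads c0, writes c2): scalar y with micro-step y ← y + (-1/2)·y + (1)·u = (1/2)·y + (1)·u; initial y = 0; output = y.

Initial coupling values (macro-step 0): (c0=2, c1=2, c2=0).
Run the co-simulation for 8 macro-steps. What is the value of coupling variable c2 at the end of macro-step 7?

macro 1: S0 reads c1=2 → after 1×micro: 1; S1 reads c0=1 → after 2×micro: 5; S2 reads c0=1 → after 1×micro: 1 ⇒ (c0=1, c1=5, c2=1)
macro 2: S0 reads c1=5 → after 1×micro: -2; S1 reads c0=-2 → after 2×micro: 2; S2 reads c0=-2 → after 1×micro: -3/2 ⇒ (c0=-2, c1=2, c2=-3/2)
macro 3: S0 reads c1=2 → after 1×micro: 1; S1 reads c0=1 → after 2×micro: 5; S2 reads c0=1 → after 1×micro: 1/4 ⇒ (c0=1, c1=5, c2=1/4)
macro 4: S0 reads c1=5 → after 1×micro: -2; S1 reads c0=-2 → after 2×micro: 2; S2 reads c0=-2 → after 1×micro: -15/8 ⇒ (c0=-2, c1=2, c2=-15/8)
macro 5: S0 reads c1=2 → after 1×micro: 1; S1 reads c0=1 → after 2×micro: 5; S2 reads c0=1 → after 1×micro: 1/16 ⇒ (c0=1, c1=5, c2=1/16)
macro 6: S0 reads c1=5 → after 1×micro: -2; S1 reads c0=-2 → after 2×micro: 2; S2 reads c0=-2 → after 1×micro: -63/32 ⇒ (c0=-2, c1=2, c2=-63/32)
macro 7: S0 reads c1=2 → after 1×micro: 1; S1 reads c0=1 → after 2×micro: 5; S2 reads c0=1 → after 1×micro: 1/64 ⇒ (c0=1, c1=5, c2=1/64)
macro 8: S0 reads c1=5 → after 1×micro: -2; S1 reads c0=-2 → after 2×micro: 2; S2 reads c0=-2 → after 1×micro: -255/128 ⇒ (c0=-2, c1=2, c2=-255/128)

c2 at macro-step 7 = 1/64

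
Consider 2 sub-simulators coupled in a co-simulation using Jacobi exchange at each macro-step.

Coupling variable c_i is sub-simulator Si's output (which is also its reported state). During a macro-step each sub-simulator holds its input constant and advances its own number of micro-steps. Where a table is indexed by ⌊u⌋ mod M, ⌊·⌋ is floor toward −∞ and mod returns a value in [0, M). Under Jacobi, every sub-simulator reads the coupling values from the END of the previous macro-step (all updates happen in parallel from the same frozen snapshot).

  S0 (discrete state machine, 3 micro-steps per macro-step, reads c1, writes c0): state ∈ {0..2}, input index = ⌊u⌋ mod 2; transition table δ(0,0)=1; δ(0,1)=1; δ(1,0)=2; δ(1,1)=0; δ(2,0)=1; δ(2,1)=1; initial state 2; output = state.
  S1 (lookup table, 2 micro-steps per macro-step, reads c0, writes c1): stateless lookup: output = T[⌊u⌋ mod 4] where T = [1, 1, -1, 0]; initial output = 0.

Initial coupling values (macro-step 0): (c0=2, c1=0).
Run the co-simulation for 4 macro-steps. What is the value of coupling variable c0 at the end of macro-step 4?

macro 1: S0 reads c1=0 → after 3×micro: 1; S1 reads c0=2 → after 2×micro: -1 ⇒ (c0=1, c1=-1)
macro 2: S0 reads c1=-1 → after 3×micro: 0; S1 reads c0=1 → after 2×micro: 1 ⇒ (c0=0, c1=1)
macro 3: S0 reads c1=1 → after 3×micro: 1; S1 reads c0=0 → after 2×micro: 1 ⇒ (c0=1, c1=1)
macro 4: S0 reads c1=1 → after 3×micro: 0; S1 reads c0=1 → after 2×micro: 1 ⇒ (c0=0, c1=1)

c0 at macro-step 4 = 0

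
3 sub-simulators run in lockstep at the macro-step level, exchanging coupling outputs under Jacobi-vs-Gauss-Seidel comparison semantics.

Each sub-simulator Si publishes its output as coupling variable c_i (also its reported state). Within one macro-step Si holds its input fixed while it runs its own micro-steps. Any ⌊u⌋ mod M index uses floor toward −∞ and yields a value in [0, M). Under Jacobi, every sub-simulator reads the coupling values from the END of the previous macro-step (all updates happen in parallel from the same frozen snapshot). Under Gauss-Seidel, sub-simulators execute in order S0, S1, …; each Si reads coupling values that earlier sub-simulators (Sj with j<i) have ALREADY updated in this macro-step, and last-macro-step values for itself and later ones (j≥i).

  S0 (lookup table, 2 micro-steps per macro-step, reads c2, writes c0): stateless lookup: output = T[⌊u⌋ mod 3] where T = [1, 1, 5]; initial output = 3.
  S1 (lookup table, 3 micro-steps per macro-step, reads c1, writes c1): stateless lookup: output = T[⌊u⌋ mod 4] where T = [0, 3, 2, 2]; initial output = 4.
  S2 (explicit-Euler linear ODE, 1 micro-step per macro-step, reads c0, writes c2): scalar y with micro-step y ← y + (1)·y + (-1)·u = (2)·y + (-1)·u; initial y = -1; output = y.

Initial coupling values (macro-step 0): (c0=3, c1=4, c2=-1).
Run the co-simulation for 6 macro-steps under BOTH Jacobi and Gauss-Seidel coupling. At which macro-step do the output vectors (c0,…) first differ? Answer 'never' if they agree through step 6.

first divergence at macro-step: 1

[Jacobi] macro 1: S0 reads c2=-1 → after 2×micro: 5; S1 reads c1=4 → after 3×micro: 0; S2 reads c0=3 → after 1×micro: -5 ⇒ (c0=5, c1=0, c2=-5)
[Jacobi] macro 2: S0 reads c2=-5 → after 2×micro: 1; S1 reads c1=0 → after 3×micro: 0; S2 reads c0=5 → after 1×micro: -15 ⇒ (c0=1, c1=0, c2=-15)
[Jacobi] macro 3: S0 reads c2=-15 → after 2×micro: 1; S1 reads c1=0 → after 3×micro: 0; S2 reads c0=1 → after 1×micro: -31 ⇒ (c0=1, c1=0, c2=-31)
[Jacobi] macro 4: S0 reads c2=-31 → after 2×micro: 5; S1 reads c1=0 → after 3×micro: 0; S2 reads c0=1 → after 1×micro: -63 ⇒ (c0=5, c1=0, c2=-63)
[Jacobi] macro 5: S0 reads c2=-63 → after 2×micro: 1; S1 reads c1=0 → after 3×micro: 0; S2 reads c0=5 → after 1×micro: -131 ⇒ (c0=1, c1=0, c2=-131)
[Jacobi] macro 6: S0 reads c2=-131 → after 2×micro: 1; S1 reads c1=0 → after 3×micro: 0; S2 reads c0=1 → after 1×micro: -263 ⇒ (c0=1, c1=0, c2=-263)
[Gauss-Seidel] macro 1: S0 reads c2=-1 → after 2×micro: 5; S1 reads c1=4 → after 3×micro: 0; S2 reads c0=5 → after 1×micro: -7 ⇒ (c0=5, c1=0, c2=-7)
[Gauss-Seidel] macro 2: S0 reads c2=-7 → after 2×micro: 5; S1 reads c1=0 → after 3×micro: 0; S2 reads c0=5 → after 1×micro: -19 ⇒ (c0=5, c1=0, c2=-19)
[Gauss-Seidel] macro 3: S0 reads c2=-19 → after 2×micro: 5; S1 reads c1=0 → after 3×micro: 0; S2 reads c0=5 → after 1×micro: -43 ⇒ (c0=5, c1=0, c2=-43)
[Gauss-Seidel] macro 4: S0 reads c2=-43 → after 2×micro: 5; S1 reads c1=0 → after 3×micro: 0; S2 reads c0=5 → after 1×micro: -91 ⇒ (c0=5, c1=0, c2=-91)
[Gauss-Seidel] macro 5: S0 reads c2=-91 → after 2×micro: 5; S1 reads c1=0 → after 3×micro: 0; S2 reads c0=5 → after 1×micro: -187 ⇒ (c0=5, c1=0, c2=-187)
[Gauss-Seidel] macro 6: S0 reads c2=-187 → after 2×micro: 5; S1 reads c1=0 → after 3×micro: 0; S2 reads c0=5 → after 1×micro: -379 ⇒ (c0=5, c1=0, c2=-379)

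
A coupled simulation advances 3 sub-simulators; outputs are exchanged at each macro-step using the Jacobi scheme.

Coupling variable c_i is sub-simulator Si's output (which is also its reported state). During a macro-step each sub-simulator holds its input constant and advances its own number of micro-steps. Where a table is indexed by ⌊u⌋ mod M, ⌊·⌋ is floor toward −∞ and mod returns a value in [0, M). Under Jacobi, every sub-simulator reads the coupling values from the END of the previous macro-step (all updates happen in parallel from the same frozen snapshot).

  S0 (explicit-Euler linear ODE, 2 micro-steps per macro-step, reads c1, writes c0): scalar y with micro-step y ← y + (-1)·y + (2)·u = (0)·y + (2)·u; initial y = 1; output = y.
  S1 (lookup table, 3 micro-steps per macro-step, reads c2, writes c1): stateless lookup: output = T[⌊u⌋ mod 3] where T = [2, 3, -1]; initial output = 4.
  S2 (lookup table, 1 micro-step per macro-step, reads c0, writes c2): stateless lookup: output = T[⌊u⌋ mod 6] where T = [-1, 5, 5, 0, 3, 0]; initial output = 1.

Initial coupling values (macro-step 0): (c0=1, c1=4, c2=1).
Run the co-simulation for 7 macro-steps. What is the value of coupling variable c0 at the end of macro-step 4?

macro 1: S0 reads c1=4 → after 2×micro: 8; S1 reads c2=1 → after 3×micro: 3; S2 reads c0=1 → after 1×micro: 5 ⇒ (c0=8, c1=3, c2=5)
macro 2: S0 reads c1=3 → after 2×micro: 6; S1 reads c2=5 → after 3×micro: -1; S2 reads c0=8 → after 1×micro: 5 ⇒ (c0=6, c1=-1, c2=5)
macro 3: S0 reads c1=-1 → after 2×micro: -2; S1 reads c2=5 → after 3×micro: -1; S2 reads c0=6 → after 1×micro: -1 ⇒ (c0=-2, c1=-1, c2=-1)
macro 4: S0 reads c1=-1 → after 2×micro: -2; S1 reads c2=-1 → after 3×micro: -1; S2 reads c0=-2 → after 1×micro: 3 ⇒ (c0=-2, c1=-1, c2=3)
macro 5: S0 reads c1=-1 → after 2×micro: -2; S1 reads c2=3 → after 3×micro: 2; S2 reads c0=-2 → after 1×micro: 3 ⇒ (c0=-2, c1=2, c2=3)
macro 6: S0 reads c1=2 → after 2×micro: 4; S1 reads c2=3 → after 3×micro: 2; S2 reads c0=-2 → after 1×micro: 3 ⇒ (c0=4, c1=2, c2=3)
macro 7: S0 reads c1=2 → after 2×micro: 4; S1 reads c2=3 → after 3×micro: 2; S2 reads c0=4 → after 1×micro: 3 ⇒ (c0=4, c1=2, c2=3)

c0 at macro-step 4 = -2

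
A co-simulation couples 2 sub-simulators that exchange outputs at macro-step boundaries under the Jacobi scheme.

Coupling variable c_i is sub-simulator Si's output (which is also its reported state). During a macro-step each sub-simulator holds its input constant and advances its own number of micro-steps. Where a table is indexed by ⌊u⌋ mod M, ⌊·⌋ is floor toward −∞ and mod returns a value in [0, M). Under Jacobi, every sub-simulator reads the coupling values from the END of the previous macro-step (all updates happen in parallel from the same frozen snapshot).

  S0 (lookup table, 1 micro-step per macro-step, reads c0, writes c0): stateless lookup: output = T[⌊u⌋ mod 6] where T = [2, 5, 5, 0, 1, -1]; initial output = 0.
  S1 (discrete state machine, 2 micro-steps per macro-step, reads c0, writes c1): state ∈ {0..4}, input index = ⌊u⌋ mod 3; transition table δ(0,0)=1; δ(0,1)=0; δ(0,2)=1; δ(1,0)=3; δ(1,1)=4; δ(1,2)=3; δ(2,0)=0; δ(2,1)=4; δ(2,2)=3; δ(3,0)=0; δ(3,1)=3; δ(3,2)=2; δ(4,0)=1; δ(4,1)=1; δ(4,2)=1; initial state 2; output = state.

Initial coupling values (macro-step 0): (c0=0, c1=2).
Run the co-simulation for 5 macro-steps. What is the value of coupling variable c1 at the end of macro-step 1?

macro 1: S0 reads c0=0 → after 1×micro: 2; S1 reads c0=0 → after 2×micro: 1 ⇒ (c0=2, c1=1)
macro 2: S0 reads c0=2 → after 1×micro: 5; S1 reads c0=2 → after 2×micro: 2 ⇒ (c0=5, c1=2)
macro 3: S0 reads c0=5 → after 1×micro: -1; S1 reads c0=5 → after 2×micro: 2 ⇒ (c0=-1, c1=2)
macro 4: S0 reads c0=-1 → after 1×micro: -1; S1 reads c0=-1 → after 2×micro: 2 ⇒ (c0=-1, c1=2)
macro 5: S0 reads c0=-1 → after 1×micro: -1; S1 reads c0=-1 → after 2×micro: 2 ⇒ (c0=-1, c1=2)

c1 at macro-step 1 = 1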